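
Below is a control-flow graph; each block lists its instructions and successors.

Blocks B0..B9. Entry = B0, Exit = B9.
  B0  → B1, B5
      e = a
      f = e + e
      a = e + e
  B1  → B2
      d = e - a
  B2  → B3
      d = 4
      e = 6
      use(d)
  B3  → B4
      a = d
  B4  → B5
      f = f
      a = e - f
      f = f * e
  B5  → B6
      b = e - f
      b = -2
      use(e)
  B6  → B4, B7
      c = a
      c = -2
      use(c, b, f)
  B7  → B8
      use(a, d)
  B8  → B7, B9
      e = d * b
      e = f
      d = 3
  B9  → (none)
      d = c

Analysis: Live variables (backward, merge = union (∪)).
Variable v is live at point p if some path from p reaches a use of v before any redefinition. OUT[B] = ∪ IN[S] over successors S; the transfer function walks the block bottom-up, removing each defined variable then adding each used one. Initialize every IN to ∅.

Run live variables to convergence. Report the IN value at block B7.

Per-block solution:
  B0:  IN={a, d}  OUT={a, d, e, f}
  B1:  IN={a, e, f}  OUT={f}
  B2:  IN={f}  OUT={d, e, f}
  B3:  IN={d, e, f}  OUT={d, e, f}
  B4:  IN={d, e, f}  OUT={a, d, e, f}
  B5:  IN={a, d, e, f}  OUT={a, b, d, e, f}
  B6:  IN={a, b, d, e, f}  OUT={a, b, c, d, e, f}
  B7:  IN={a, b, c, d, f}  OUT={a, b, c, d, f}
  B8:  IN={a, b, c, d, f}  OUT={a, b, c, d, f}
  B9:  IN={c}  OUT={}

Merge at B7: OUT[B7] = IN[B8] = {a, b, c, d, f}
Applying B7's transfer function to that OUT value gives IN[B7] (row B7 above).

Answer: {a, b, c, d, f}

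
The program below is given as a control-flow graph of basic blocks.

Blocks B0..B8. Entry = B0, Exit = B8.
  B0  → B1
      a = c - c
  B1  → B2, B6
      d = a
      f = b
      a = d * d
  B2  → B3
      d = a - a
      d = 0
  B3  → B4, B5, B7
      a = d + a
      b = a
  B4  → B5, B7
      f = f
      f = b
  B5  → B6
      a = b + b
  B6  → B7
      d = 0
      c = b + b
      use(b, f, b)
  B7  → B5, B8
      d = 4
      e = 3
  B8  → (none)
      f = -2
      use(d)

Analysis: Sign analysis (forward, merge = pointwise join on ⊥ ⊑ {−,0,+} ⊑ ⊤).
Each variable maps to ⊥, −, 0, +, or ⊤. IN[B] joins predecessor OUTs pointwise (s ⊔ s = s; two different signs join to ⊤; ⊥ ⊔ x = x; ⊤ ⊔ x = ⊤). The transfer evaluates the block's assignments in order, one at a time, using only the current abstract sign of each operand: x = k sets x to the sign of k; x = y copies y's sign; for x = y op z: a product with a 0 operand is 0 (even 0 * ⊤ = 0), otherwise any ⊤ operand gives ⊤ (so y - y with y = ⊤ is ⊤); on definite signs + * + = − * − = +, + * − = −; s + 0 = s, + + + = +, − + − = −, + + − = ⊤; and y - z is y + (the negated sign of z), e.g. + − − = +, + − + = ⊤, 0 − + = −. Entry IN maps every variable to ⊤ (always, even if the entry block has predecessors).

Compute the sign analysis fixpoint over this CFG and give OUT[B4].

Per-block solution:
  B0: | IN=(all ⊤) | OUT=(all ⊤)
  B1: | IN=(all ⊤) | OUT=(all ⊤)
  B2: | IN=(all ⊤) | OUT={d:0; rest ⊤}
  B3: | IN={d:0; rest ⊤} | OUT={d:0; rest ⊤}
  B4: | IN={d:0; rest ⊤} | OUT={d:0; rest ⊤}
  B5: | IN=(all ⊤) | OUT=(all ⊤)
  B6: | IN=(all ⊤) | OUT={d:0; rest ⊤}
  B7: | IN={d:0; rest ⊤} | OUT={d:+, e:+; rest ⊤}
  B8: | IN={d:+, e:+; rest ⊤} | OUT={d:+, e:+, f:-; rest ⊤}

Merge at B4: IN[B4] = OUT[B3] = {a: ⊤, b: ⊤, c: ⊤, d: 0, e: ⊤, f: ⊤}
Applying B4's transfer function to that IN value gives OUT[B4] (row B4 above).

Answer: {a: ⊤, b: ⊤, c: ⊤, d: 0, e: ⊤, f: ⊤}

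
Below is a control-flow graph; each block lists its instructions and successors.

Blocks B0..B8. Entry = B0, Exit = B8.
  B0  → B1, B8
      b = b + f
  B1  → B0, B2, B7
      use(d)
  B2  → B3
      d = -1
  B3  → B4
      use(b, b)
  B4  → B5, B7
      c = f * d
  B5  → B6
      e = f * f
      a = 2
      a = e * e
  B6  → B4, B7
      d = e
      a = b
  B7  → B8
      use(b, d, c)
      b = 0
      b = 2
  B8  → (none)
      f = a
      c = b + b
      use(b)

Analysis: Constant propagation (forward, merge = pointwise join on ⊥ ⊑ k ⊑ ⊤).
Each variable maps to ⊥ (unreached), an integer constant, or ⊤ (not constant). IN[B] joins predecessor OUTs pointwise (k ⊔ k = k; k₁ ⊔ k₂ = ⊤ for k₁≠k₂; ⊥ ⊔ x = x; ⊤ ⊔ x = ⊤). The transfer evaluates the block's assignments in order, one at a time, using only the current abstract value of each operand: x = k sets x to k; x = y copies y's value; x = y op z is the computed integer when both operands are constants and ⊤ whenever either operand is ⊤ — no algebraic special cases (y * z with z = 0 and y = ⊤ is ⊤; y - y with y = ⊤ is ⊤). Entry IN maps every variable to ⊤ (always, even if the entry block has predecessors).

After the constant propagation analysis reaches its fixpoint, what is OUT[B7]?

Converged values:
  B0: | IN=(all ⊤) | OUT=(all ⊤)
  B1: | IN=(all ⊤) | OUT=(all ⊤)
  B2: | IN=(all ⊤) | OUT={d:-1; rest ⊤}
  B3: | IN={d:-1; rest ⊤} | OUT={d:-1; rest ⊤}
  B4: | IN=(all ⊤) | OUT=(all ⊤)
  B5: | IN=(all ⊤) | OUT=(all ⊤)
  B6: | IN=(all ⊤) | OUT=(all ⊤)
  B7: | IN=(all ⊤) | OUT={b:2; rest ⊤}
  B8: | IN=(all ⊤) | OUT=(all ⊤)

Merge at B7: IN[B7] = OUT[B1] ⊔ OUT[B4] ⊔ OUT[B6] = {a: ⊤, b: ⊤, c: ⊤, d: ⊤, e: ⊤, f: ⊤}
Applying B7's transfer function to that IN value gives OUT[B7] (row B7 above).

Answer: {a: ⊤, b: 2, c: ⊤, d: ⊤, e: ⊤, f: ⊤}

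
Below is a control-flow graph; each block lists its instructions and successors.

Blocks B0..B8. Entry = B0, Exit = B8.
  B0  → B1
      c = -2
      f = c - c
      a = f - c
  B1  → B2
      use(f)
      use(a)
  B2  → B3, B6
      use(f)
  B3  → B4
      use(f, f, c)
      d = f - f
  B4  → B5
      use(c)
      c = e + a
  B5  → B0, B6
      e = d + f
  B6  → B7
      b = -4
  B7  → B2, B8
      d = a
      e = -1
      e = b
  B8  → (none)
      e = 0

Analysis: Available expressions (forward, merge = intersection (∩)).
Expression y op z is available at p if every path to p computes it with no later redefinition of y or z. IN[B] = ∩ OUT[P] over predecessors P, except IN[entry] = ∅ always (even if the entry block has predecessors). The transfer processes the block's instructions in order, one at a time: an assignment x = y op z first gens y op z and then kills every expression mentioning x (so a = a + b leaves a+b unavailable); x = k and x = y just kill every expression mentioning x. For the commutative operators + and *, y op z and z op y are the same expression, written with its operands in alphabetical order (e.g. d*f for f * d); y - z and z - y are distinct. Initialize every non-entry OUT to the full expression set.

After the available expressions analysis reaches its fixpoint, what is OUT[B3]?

Answer: {f-f}

Derivation:
Per-block solution:
  B0: | IN={} | OUT={c-c, f-c}
  B1: | IN={c-c, f-c} | OUT={c-c, f-c}
  B2: | IN={} | OUT={}
  B3: | IN={} | OUT={f-f}
  B4: | IN={f-f} | OUT={a+e, f-f}
  B5: | IN={a+e, f-f} | OUT={d+f, f-f}
  B6: | IN={} | OUT={}
  B7: | IN={} | OUT={}
  B8: | IN={} | OUT={}

Merge at B3: IN[B3] = OUT[B2] = {}
Applying B3's transfer function to that IN value gives OUT[B3] (row B3 above).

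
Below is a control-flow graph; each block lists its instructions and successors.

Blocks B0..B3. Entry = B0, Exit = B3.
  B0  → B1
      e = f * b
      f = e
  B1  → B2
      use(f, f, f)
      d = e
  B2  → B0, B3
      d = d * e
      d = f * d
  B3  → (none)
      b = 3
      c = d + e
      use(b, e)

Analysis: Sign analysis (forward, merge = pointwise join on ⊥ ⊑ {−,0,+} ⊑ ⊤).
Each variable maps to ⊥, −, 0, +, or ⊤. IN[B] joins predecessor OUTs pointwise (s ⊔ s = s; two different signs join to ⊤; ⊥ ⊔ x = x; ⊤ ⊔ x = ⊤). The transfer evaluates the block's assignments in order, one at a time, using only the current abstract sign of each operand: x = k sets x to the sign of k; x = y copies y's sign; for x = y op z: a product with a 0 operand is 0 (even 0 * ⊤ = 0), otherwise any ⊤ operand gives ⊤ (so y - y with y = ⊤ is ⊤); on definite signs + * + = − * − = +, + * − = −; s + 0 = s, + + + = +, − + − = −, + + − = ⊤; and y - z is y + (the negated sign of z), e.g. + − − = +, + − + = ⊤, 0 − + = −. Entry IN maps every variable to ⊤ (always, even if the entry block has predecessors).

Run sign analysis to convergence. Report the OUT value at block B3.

Converged values:
  B0: | IN=(all ⊤) | OUT=(all ⊤)
  B1: | IN=(all ⊤) | OUT=(all ⊤)
  B2: | IN=(all ⊤) | OUT=(all ⊤)
  B3: | IN=(all ⊤) | OUT={b:+; rest ⊤}

Merge at B3: IN[B3] = OUT[B2] = {a: ⊤, b: ⊤, c: ⊤, d: ⊤, e: ⊤, f: ⊤}
Applying B3's transfer function to that IN value gives OUT[B3] (row B3 above).

Answer: {a: ⊤, b: +, c: ⊤, d: ⊤, e: ⊤, f: ⊤}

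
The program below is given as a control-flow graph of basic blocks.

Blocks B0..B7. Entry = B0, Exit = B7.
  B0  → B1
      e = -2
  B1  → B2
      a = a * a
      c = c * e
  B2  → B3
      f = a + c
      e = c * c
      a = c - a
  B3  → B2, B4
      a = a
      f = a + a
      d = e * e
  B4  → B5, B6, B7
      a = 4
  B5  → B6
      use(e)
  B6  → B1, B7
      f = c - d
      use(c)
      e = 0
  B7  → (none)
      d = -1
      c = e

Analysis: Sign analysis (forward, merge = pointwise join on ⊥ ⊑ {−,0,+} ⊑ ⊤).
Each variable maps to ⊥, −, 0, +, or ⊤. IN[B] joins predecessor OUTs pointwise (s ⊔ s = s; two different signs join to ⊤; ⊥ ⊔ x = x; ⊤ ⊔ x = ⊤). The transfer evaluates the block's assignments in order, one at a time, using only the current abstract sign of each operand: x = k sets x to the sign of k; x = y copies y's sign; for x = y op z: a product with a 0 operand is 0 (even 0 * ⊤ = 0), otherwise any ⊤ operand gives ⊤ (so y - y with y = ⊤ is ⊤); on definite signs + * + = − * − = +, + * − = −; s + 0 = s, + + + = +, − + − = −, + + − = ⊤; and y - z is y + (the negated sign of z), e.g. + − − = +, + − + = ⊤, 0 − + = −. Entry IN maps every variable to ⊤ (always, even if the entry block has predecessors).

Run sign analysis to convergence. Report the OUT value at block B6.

Answer: {a: +, b: ⊤, c: ⊤, d: ⊤, e: 0, f: ⊤}

Working:
Fixpoint table:
  B0:   IN=(all ⊤)   OUT={e:-; rest ⊤}
  B1:   IN=(all ⊤)   OUT=(all ⊤)
  B2:   IN=(all ⊤)   OUT=(all ⊤)
  B3:   IN=(all ⊤)   OUT=(all ⊤)
  B4:   IN=(all ⊤)   OUT={a:+; rest ⊤}
  B5:   IN={a:+; rest ⊤}   OUT={a:+; rest ⊤}
  B6:   IN={a:+; rest ⊤}   OUT={a:+, e:0; rest ⊤}
  B7:   IN={a:+; rest ⊤}   OUT={a:+, d:-; rest ⊤}

Merge at B6: IN[B6] = OUT[B4] ⊔ OUT[B5] = {a: +, b: ⊤, c: ⊤, d: ⊤, e: ⊤, f: ⊤}
Applying B6's transfer function to that IN value gives OUT[B6] (row B6 above).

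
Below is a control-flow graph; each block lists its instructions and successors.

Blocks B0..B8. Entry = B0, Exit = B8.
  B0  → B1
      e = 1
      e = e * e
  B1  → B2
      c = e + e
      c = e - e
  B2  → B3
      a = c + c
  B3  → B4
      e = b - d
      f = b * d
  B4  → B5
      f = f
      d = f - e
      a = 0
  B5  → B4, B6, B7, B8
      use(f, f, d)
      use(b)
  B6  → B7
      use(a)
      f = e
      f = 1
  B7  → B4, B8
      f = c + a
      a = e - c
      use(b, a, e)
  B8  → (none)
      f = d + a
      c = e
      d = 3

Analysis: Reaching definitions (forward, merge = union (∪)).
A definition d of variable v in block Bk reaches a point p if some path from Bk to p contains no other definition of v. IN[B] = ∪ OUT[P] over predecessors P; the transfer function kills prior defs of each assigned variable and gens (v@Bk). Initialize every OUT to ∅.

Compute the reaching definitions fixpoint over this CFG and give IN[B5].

Answer: {a@B4, c@B1, d@B4, e@B3, f@B4}

Trace:
Converged values:
  B0: | IN={} | OUT={e@B0}
  B1: | IN={e@B0} | OUT={c@B1, e@B0}
  B2: | IN={c@B1, e@B0} | OUT={a@B2, c@B1, e@B0}
  B3: | IN={a@B2, c@B1, e@B0} | OUT={a@B2, c@B1, e@B3, f@B3}
  B4: | IN={a@B2, a@B4, a@B7, c@B1, d@B4, e@B3, f@B3, f@B4, f@B7} | OUT={a@B4, c@B1, d@B4, e@B3, f@B4}
  B5: | IN={a@B4, c@B1, d@B4, e@B3, f@B4} | OUT={a@B4, c@B1, d@B4, e@B3, f@B4}
  B6: | IN={a@B4, c@B1, d@B4, e@B3, f@B4} | OUT={a@B4, c@B1, d@B4, e@B3, f@B6}
  B7: | IN={a@B4, c@B1, d@B4, e@B3, f@B4, f@B6} | OUT={a@B7, c@B1, d@B4, e@B3, f@B7}
  B8: | IN={a@B4, a@B7, c@B1, d@B4, e@B3, f@B4, f@B7} | OUT={a@B4, a@B7, c@B8, d@B8, e@B3, f@B8}

Merge at B5: IN[B5] = OUT[B4] = {a@B4, c@B1, d@B4, e@B3, f@B4}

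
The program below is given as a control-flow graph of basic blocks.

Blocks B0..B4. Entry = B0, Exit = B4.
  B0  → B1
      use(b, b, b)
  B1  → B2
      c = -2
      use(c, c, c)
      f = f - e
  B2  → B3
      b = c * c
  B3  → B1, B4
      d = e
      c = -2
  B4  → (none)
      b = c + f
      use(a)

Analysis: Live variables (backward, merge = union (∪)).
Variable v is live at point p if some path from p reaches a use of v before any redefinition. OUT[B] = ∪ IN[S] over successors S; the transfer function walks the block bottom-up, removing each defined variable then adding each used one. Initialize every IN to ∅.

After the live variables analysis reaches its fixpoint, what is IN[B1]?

Converged values:
  B0: | IN={a, b, e, f} | OUT={a, e, f}
  B1: | IN={a, e, f} | OUT={a, c, e, f}
  B2: | IN={a, c, e, f} | OUT={a, e, f}
  B3: | IN={a, e, f} | OUT={a, c, e, f}
  B4: | IN={a, c, f} | OUT={}

Merge at B1: OUT[B1] = IN[B2] = {a, c, e, f}
Applying B1's transfer function to that OUT value gives IN[B1] (row B1 above).

Answer: {a, e, f}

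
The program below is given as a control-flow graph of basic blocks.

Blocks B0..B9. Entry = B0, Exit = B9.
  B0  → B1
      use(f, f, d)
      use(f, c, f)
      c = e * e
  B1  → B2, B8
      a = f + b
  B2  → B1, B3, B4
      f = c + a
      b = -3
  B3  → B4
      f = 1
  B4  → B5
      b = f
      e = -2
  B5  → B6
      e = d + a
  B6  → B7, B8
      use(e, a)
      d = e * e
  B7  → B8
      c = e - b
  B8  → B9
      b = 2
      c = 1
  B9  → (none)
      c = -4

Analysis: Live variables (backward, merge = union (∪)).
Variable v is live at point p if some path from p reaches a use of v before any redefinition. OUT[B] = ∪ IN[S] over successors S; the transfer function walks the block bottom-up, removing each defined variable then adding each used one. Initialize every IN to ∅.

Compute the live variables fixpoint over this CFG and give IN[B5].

Answer: {a, b, d}

Trace:
Fixpoint table:
  B0: | IN={b, c, d, e, f} | OUT={b, c, d, f}
  B1: | IN={b, c, d, f} | OUT={a, c, d}
  B2: | IN={a, c, d} | OUT={a, b, c, d, f}
  B3: | IN={a, d} | OUT={a, d, f}
  B4: | IN={a, d, f} | OUT={a, b, d}
  B5: | IN={a, b, d} | OUT={a, b, e}
  B6: | IN={a, b, e} | OUT={b, e}
  B7: | IN={b, e} | OUT={}
  B8: | IN={} | OUT={}
  B9: | IN={} | OUT={}

Merge at B5: OUT[B5] = IN[B6] = {a, b, e}
Applying B5's transfer function to that OUT value gives IN[B5] (row B5 above).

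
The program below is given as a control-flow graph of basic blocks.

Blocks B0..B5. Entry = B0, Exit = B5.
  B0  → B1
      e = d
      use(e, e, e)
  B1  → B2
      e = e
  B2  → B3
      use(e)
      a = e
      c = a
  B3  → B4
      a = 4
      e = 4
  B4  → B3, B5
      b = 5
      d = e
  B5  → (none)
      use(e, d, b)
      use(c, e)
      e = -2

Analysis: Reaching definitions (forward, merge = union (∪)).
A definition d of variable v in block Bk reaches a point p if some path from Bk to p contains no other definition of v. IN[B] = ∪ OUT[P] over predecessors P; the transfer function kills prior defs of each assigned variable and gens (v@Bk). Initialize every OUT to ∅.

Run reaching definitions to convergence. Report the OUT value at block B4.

Per-block solution:
  B0: | IN={} | OUT={e@B0}
  B1: | IN={e@B0} | OUT={e@B1}
  B2: | IN={e@B1} | OUT={a@B2, c@B2, e@B1}
  B3: | IN={a@B2, a@B3, b@B4, c@B2, d@B4, e@B1, e@B3} | OUT={a@B3, b@B4, c@B2, d@B4, e@B3}
  B4: | IN={a@B3, b@B4, c@B2, d@B4, e@B3} | OUT={a@B3, b@B4, c@B2, d@B4, e@B3}
  B5: | IN={a@B3, b@B4, c@B2, d@B4, e@B3} | OUT={a@B3, b@B4, c@B2, d@B4, e@B5}

Merge at B4: IN[B4] = OUT[B3] = {a@B3, b@B4, c@B2, d@B4, e@B3}
Applying B4's transfer function to that IN value gives OUT[B4] (row B4 above).

Answer: {a@B3, b@B4, c@B2, d@B4, e@B3}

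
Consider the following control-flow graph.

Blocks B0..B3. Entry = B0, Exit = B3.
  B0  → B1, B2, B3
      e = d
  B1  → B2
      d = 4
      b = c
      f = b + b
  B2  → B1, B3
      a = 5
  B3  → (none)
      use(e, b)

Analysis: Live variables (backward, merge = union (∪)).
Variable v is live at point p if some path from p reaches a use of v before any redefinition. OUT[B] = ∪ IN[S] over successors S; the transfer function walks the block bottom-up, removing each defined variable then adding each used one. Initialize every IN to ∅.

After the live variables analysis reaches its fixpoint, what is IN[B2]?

Converged values:
  B0: | IN={b, c, d} | OUT={b, c, e}
  B1: | IN={c, e} | OUT={b, c, e}
  B2: | IN={b, c, e} | OUT={b, c, e}
  B3: | IN={b, e} | OUT={}

Merge at B2: OUT[B2] = IN[B1] ⊔ IN[B3] = {b, c, e}
Applying B2's transfer function to that OUT value gives IN[B2] (row B2 above).

Answer: {b, c, e}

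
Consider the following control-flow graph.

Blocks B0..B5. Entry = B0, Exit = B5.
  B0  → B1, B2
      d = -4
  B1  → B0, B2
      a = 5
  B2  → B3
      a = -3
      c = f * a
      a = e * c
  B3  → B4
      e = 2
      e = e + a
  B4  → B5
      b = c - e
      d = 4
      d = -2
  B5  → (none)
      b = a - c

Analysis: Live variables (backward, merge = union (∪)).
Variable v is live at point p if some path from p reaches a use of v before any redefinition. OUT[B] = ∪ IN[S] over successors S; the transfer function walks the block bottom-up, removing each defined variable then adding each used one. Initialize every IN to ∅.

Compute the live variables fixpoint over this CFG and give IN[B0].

Answer: {e, f}

Derivation:
Per-block solution:
  B0: | IN={e, f} | OUT={e, f}
  B1: | IN={e, f} | OUT={e, f}
  B2: | IN={e, f} | OUT={a, c}
  B3: | IN={a, c} | OUT={a, c, e}
  B4: | IN={a, c, e} | OUT={a, c}
  B5: | IN={a, c} | OUT={}

Merge at B0: OUT[B0] = IN[B1] ⊔ IN[B2] = {e, f}
Applying B0's transfer function to that OUT value gives IN[B0] (row B0 above).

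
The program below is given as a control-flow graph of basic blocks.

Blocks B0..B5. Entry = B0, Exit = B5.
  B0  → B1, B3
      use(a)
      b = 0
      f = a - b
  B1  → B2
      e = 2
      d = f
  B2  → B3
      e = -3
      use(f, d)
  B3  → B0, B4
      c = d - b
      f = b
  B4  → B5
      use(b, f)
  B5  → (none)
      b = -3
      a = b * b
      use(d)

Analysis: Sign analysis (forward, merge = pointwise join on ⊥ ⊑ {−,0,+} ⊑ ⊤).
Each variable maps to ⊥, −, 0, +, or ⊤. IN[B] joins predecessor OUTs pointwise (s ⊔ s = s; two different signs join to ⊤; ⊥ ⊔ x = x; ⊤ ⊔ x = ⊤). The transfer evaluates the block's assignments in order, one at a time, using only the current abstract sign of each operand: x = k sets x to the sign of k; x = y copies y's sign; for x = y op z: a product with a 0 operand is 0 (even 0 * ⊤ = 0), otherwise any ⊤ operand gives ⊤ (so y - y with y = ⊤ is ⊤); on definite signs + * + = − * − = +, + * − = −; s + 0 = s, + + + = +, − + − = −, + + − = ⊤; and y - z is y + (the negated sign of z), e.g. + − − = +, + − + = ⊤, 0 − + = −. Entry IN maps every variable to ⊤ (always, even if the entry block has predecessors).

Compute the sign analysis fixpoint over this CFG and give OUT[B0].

Fixpoint table:
  B0:   IN=(all ⊤)   OUT={b:0; rest ⊤}
  B1:   IN={b:0; rest ⊤}   OUT={b:0, e:+; rest ⊤}
  B2:   IN={b:0, e:+; rest ⊤}   OUT={b:0, e:-; rest ⊤}
  B3:   IN={b:0; rest ⊤}   OUT={b:0, f:0; rest ⊤}
  B4:   IN={b:0, f:0; rest ⊤}   OUT={b:0, f:0; rest ⊤}
  B5:   IN={b:0, f:0; rest ⊤}   OUT={a:+, b:-, f:0; rest ⊤}

Merge at B0 (entry node, so the boundary value (all ⊤) is joined with the incoming edge(s)): IN[B0] = (all ⊤) ⊔ OUT[B3] = {a: ⊤, b: ⊤, c: ⊤, d: ⊤, e: ⊤, f: ⊤}
Applying B0's transfer function to that IN value gives OUT[B0] (row B0 above).

Answer: {a: ⊤, b: 0, c: ⊤, d: ⊤, e: ⊤, f: ⊤}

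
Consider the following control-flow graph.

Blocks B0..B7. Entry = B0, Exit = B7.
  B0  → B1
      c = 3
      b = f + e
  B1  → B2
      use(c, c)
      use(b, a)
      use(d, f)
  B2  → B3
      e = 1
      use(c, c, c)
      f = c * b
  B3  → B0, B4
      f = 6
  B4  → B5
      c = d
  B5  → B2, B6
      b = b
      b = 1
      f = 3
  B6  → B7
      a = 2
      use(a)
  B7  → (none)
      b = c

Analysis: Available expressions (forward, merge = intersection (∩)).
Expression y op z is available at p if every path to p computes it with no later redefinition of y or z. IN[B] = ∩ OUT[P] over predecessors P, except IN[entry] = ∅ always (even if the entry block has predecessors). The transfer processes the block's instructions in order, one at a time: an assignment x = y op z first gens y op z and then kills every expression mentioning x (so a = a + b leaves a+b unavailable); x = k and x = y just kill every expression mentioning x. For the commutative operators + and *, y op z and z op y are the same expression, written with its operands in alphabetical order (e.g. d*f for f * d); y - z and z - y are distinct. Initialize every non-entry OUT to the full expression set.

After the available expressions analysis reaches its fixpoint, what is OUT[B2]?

Answer: {b*c}

Trace:
Per-block solution:
  B0:  IN={}  OUT={e+f}
  B1:  IN={e+f}  OUT={e+f}
  B2:  IN={}  OUT={b*c}
  B3:  IN={b*c}  OUT={b*c}
  B4:  IN={b*c}  OUT={}
  B5:  IN={}  OUT={}
  B6:  IN={}  OUT={}
  B7:  IN={}  OUT={}

Merge at B2: IN[B2] = OUT[B1] ∩ OUT[B5] = {}
Applying B2's transfer function to that IN value gives OUT[B2] (row B2 above).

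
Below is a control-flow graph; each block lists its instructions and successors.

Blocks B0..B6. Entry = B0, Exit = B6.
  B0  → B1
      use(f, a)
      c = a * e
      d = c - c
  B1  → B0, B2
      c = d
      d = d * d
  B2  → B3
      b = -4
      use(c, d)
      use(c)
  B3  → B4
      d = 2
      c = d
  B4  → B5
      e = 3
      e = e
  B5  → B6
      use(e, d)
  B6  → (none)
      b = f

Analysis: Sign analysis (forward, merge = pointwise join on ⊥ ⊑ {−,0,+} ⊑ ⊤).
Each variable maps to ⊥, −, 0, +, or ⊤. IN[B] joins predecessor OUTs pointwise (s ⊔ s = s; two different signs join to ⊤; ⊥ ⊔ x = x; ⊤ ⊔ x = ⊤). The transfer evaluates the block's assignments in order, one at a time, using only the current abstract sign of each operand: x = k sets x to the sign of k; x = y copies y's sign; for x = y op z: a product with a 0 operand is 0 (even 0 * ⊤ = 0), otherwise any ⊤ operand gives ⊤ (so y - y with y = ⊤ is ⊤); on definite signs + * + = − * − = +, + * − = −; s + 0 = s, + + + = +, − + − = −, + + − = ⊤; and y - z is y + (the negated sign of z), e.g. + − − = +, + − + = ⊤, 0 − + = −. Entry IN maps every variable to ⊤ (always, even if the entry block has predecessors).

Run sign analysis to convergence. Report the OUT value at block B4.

Per-block solution:
  B0: | IN=(all ⊤) | OUT=(all ⊤)
  B1: | IN=(all ⊤) | OUT=(all ⊤)
  B2: | IN=(all ⊤) | OUT={b:-; rest ⊤}
  B3: | IN={b:-; rest ⊤} | OUT={b:-, c:+, d:+; rest ⊤}
  B4: | IN={b:-, c:+, d:+; rest ⊤} | OUT={b:-, c:+, d:+, e:+; rest ⊤}
  B5: | IN={b:-, c:+, d:+, e:+; rest ⊤} | OUT={b:-, c:+, d:+, e:+; rest ⊤}
  B6: | IN={b:-, c:+, d:+, e:+; rest ⊤} | OUT={c:+, d:+, e:+; rest ⊤}

Merge at B4: IN[B4] = OUT[B3] = {a: ⊤, b: -, c: +, d: +, e: ⊤, f: ⊤}
Applying B4's transfer function to that IN value gives OUT[B4] (row B4 above).

Answer: {a: ⊤, b: -, c: +, d: +, e: +, f: ⊤}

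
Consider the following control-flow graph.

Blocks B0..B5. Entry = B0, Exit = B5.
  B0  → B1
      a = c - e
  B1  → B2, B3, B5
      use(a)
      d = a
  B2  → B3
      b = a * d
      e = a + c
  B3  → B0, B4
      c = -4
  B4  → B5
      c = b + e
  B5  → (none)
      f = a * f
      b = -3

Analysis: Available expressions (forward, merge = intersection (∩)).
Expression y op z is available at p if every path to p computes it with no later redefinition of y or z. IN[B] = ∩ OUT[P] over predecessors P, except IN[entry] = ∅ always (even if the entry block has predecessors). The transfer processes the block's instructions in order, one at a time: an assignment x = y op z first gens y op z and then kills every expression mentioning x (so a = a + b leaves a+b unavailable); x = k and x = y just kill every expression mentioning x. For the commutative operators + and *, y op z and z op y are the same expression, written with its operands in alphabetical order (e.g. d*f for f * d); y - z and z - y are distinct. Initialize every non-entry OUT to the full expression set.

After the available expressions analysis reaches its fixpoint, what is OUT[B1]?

Answer: {c-e}

Derivation:
Converged values:
  B0: | IN={} | OUT={c-e}
  B1: | IN={c-e} | OUT={c-e}
  B2: | IN={c-e} | OUT={a*d, a+c}
  B3: | IN={} | OUT={}
  B4: | IN={} | OUT={b+e}
  B5: | IN={} | OUT={}

Merge at B1: IN[B1] = OUT[B0] = {c-e}
Applying B1's transfer function to that IN value gives OUT[B1] (row B1 above).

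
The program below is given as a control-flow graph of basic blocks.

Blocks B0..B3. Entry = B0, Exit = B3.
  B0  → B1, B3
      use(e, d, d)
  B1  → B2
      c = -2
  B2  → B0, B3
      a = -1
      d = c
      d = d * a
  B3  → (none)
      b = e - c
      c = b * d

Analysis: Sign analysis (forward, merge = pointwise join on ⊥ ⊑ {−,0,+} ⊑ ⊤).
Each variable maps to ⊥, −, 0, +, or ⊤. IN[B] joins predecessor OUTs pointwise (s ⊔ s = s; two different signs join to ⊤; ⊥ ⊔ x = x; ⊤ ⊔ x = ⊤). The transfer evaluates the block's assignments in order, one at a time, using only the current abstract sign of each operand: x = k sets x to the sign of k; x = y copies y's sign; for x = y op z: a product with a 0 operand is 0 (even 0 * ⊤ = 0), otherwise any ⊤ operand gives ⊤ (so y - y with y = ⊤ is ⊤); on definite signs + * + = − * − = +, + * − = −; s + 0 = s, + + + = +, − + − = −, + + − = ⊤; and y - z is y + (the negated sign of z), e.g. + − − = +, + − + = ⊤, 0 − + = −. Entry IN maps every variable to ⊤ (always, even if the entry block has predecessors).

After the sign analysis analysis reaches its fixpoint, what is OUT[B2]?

Answer: {a: -, b: ⊤, c: -, d: +, e: ⊤, f: ⊤}

Working:
Converged values:
  B0:   IN=(all ⊤)   OUT=(all ⊤)
  B1:   IN=(all ⊤)   OUT={c:-; rest ⊤}
  B2:   IN={c:-; rest ⊤}   OUT={a:-, c:-, d:+; rest ⊤}
  B3:   IN=(all ⊤)   OUT=(all ⊤)

Merge at B2: IN[B2] = OUT[B1] = {a: ⊤, b: ⊤, c: -, d: ⊤, e: ⊤, f: ⊤}
Applying B2's transfer function to that IN value gives OUT[B2] (row B2 above).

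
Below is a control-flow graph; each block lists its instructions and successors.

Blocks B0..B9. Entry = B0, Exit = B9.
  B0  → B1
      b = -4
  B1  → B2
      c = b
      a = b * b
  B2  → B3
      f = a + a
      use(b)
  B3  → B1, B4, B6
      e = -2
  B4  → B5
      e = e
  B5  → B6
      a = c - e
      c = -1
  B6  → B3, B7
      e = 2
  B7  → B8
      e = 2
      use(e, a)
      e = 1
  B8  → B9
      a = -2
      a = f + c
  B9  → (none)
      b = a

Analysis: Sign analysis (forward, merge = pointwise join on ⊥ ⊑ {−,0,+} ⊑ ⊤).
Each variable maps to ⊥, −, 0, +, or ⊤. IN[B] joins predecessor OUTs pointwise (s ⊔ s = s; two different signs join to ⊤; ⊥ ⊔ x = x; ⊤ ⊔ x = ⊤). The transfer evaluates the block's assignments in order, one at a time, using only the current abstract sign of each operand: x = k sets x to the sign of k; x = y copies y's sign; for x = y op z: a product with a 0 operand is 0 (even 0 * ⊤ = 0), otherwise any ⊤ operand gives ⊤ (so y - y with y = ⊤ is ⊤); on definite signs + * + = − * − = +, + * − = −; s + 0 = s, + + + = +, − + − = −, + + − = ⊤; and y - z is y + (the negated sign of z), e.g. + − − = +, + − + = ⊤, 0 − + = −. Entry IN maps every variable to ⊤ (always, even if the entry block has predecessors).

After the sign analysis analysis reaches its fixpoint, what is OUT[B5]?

Answer: {a: ⊤, b: -, c: -, d: ⊤, e: -, f: +}

Trace:
Per-block solution:
  B0:  IN=(all ⊤)  OUT={b:-; rest ⊤}
  B1:  IN={b:-; rest ⊤}  OUT={a:+, b:-, c:-; rest ⊤}
  B2:  IN={a:+, b:-, c:-; rest ⊤}  OUT={a:+, b:-, c:-, f:+; rest ⊤}
  B3:  IN={b:-, c:-, f:+; rest ⊤}  OUT={b:-, c:-, e:-, f:+; rest ⊤}
  B4:  IN={b:-, c:-, e:-, f:+; rest ⊤}  OUT={b:-, c:-, e:-, f:+; rest ⊤}
  B5:  IN={b:-, c:-, e:-, f:+; rest ⊤}  OUT={b:-, c:-, e:-, f:+; rest ⊤}
  B6:  IN={b:-, c:-, e:-, f:+; rest ⊤}  OUT={b:-, c:-, e:+, f:+; rest ⊤}
  B7:  IN={b:-, c:-, e:+, f:+; rest ⊤}  OUT={b:-, c:-, e:+, f:+; rest ⊤}
  B8:  IN={b:-, c:-, e:+, f:+; rest ⊤}  OUT={b:-, c:-, e:+, f:+; rest ⊤}
  B9:  IN={b:-, c:-, e:+, f:+; rest ⊤}  OUT={c:-, e:+, f:+; rest ⊤}

Merge at B5: IN[B5] = OUT[B4] = {a: ⊤, b: -, c: -, d: ⊤, e: -, f: +}
Applying B5's transfer function to that IN value gives OUT[B5] (row B5 above).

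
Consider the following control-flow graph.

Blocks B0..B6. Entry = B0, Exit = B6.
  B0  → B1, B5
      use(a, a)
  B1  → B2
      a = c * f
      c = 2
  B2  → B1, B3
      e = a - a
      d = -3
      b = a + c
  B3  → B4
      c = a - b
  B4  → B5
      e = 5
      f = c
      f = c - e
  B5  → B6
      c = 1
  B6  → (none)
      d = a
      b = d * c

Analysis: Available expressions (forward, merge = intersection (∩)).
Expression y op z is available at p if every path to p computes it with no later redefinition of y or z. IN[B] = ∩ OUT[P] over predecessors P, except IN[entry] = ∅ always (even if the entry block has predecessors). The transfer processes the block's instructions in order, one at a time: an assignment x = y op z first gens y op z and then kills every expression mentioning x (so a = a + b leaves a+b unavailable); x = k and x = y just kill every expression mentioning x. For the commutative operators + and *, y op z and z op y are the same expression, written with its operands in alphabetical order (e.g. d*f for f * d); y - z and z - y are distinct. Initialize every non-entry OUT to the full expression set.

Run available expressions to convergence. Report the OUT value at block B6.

Fixpoint table:
  B0:  IN={}  OUT={}
  B1:  IN={}  OUT={}
  B2:  IN={}  OUT={a+c, a-a}
  B3:  IN={a+c, a-a}  OUT={a-a, a-b}
  B4:  IN={a-a, a-b}  OUT={a-a, a-b, c-e}
  B5:  IN={}  OUT={}
  B6:  IN={}  OUT={c*d}

Merge at B6: IN[B6] = OUT[B5] = {}
Applying B6's transfer function to that IN value gives OUT[B6] (row B6 above).

Answer: {c*d}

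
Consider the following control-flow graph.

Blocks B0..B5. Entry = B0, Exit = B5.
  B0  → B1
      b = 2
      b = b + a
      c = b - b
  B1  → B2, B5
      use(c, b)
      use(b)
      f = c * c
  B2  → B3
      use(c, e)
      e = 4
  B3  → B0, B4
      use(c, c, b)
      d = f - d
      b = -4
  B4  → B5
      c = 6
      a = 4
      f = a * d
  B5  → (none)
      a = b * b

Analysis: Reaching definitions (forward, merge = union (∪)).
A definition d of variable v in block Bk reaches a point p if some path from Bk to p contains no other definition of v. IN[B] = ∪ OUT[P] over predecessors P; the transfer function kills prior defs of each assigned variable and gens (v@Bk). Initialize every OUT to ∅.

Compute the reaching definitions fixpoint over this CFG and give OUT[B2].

Answer: {b@B0, c@B0, d@B3, e@B2, f@B1}

Derivation:
Converged values:
  B0:  IN={b@B3, c@B0, d@B3, e@B2, f@B1}  OUT={b@B0, c@B0, d@B3, e@B2, f@B1}
  B1:  IN={b@B0, c@B0, d@B3, e@B2, f@B1}  OUT={b@B0, c@B0, d@B3, e@B2, f@B1}
  B2:  IN={b@B0, c@B0, d@B3, e@B2, f@B1}  OUT={b@B0, c@B0, d@B3, e@B2, f@B1}
  B3:  IN={b@B0, c@B0, d@B3, e@B2, f@B1}  OUT={b@B3, c@B0, d@B3, e@B2, f@B1}
  B4:  IN={b@B3, c@B0, d@B3, e@B2, f@B1}  OUT={a@B4, b@B3, c@B4, d@B3, e@B2, f@B4}
  B5:  IN={a@B4, b@B0, b@B3, c@B0, c@B4, d@B3, e@B2, f@B1, f@B4}  OUT={a@B5, b@B0, b@B3, c@B0, c@B4, d@B3, e@B2, f@B1, f@B4}

Merge at B2: IN[B2] = OUT[B1] = {b@B0, c@B0, d@B3, e@B2, f@B1}
Applying B2's transfer function to that IN value gives OUT[B2] (row B2 above).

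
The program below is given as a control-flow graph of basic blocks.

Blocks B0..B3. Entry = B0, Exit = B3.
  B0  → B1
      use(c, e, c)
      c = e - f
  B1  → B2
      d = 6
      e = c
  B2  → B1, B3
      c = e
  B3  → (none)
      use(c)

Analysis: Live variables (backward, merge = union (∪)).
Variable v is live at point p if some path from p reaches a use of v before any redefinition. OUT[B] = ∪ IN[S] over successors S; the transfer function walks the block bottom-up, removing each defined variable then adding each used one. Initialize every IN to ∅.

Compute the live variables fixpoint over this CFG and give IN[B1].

Answer: {c}

Derivation:
Fixpoint table:
  B0: | IN={c, e, f} | OUT={c}
  B1: | IN={c} | OUT={e}
  B2: | IN={e} | OUT={c}
  B3: | IN={c} | OUT={}

Merge at B1: OUT[B1] = IN[B2] = {e}
Applying B1's transfer function to that OUT value gives IN[B1] (row B1 above).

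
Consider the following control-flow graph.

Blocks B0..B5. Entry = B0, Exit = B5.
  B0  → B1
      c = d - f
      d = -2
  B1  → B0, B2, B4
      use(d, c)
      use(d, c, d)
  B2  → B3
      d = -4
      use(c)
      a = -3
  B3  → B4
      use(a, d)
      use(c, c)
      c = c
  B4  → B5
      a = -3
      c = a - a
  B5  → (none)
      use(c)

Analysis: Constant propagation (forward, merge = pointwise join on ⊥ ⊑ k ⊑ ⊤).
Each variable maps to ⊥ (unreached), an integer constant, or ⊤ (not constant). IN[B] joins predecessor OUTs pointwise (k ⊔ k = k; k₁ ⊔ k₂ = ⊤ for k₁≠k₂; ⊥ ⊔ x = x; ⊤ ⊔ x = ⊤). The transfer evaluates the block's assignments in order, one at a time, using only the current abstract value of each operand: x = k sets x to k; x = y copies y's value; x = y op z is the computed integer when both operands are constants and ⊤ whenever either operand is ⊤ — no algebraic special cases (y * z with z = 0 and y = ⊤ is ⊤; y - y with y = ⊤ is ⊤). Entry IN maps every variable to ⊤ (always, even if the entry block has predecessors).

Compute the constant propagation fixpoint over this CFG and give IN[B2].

Converged values:
  B0:  IN=(all ⊤)  OUT={d:-2; rest ⊤}
  B1:  IN={d:-2; rest ⊤}  OUT={d:-2; rest ⊤}
  B2:  IN={d:-2; rest ⊤}  OUT={a:-3, d:-4; rest ⊤}
  B3:  IN={a:-3, d:-4; rest ⊤}  OUT={a:-3, d:-4; rest ⊤}
  B4:  IN=(all ⊤)  OUT={a:-3, c:0; rest ⊤}
  B5:  IN={a:-3, c:0; rest ⊤}  OUT={a:-3, c:0; rest ⊤}

Merge at B2: IN[B2] = OUT[B1] = {a: ⊤, b: ⊤, c: ⊤, d: -2, e: ⊤, f: ⊤}

Answer: {a: ⊤, b: ⊤, c: ⊤, d: -2, e: ⊤, f: ⊤}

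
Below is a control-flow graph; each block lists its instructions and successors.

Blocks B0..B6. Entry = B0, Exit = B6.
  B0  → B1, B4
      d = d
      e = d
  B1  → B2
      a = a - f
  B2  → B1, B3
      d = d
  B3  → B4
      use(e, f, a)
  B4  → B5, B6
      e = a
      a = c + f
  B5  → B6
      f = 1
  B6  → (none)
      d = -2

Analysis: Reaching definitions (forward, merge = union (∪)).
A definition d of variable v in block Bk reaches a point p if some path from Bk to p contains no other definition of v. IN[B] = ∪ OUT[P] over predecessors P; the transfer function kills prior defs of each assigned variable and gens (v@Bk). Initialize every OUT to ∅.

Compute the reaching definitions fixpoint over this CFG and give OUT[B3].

Answer: {a@B1, d@B2, e@B0}

Working:
Converged values:
  B0: | IN={} | OUT={d@B0, e@B0}
  B1: | IN={a@B1, d@B0, d@B2, e@B0} | OUT={a@B1, d@B0, d@B2, e@B0}
  B2: | IN={a@B1, d@B0, d@B2, e@B0} | OUT={a@B1, d@B2, e@B0}
  B3: | IN={a@B1, d@B2, e@B0} | OUT={a@B1, d@B2, e@B0}
  B4: | IN={a@B1, d@B0, d@B2, e@B0} | OUT={a@B4, d@B0, d@B2, e@B4}
  B5: | IN={a@B4, d@B0, d@B2, e@B4} | OUT={a@B4, d@B0, d@B2, e@B4, f@B5}
  B6: | IN={a@B4, d@B0, d@B2, e@B4, f@B5} | OUT={a@B4, d@B6, e@B4, f@B5}

Merge at B3: IN[B3] = OUT[B2] = {a@B1, d@B2, e@B0}
Applying B3's transfer function to that IN value gives OUT[B3] (row B3 above).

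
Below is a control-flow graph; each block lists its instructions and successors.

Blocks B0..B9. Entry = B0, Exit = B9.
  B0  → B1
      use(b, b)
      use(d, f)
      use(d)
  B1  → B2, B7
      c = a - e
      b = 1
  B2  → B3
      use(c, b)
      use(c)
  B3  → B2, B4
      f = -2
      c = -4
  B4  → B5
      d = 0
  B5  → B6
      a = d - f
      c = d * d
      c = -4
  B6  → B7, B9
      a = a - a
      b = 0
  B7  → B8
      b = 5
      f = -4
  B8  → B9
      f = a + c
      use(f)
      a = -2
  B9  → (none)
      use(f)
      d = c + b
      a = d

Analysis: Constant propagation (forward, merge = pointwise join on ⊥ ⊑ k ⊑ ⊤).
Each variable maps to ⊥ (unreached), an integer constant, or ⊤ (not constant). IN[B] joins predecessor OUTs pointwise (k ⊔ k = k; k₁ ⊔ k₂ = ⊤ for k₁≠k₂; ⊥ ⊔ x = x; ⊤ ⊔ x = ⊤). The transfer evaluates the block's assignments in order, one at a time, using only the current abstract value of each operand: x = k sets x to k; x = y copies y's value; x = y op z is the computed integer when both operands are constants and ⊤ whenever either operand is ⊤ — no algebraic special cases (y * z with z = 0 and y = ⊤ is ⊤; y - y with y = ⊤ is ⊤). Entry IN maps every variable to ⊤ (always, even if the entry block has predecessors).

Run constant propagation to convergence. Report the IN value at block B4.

Answer: {a: ⊤, b: 1, c: -4, d: ⊤, e: ⊤, f: -2}

Derivation:
Converged values:
  B0:   IN=(all ⊤)   OUT=(all ⊤)
  B1:   IN=(all ⊤)   OUT={b:1; rest ⊤}
  B2:   IN={b:1; rest ⊤}   OUT={b:1; rest ⊤}
  B3:   IN={b:1; rest ⊤}   OUT={b:1, c:-4, f:-2; rest ⊤}
  B4:   IN={b:1, c:-4, f:-2; rest ⊤}   OUT={b:1, c:-4, d:0, f:-2; rest ⊤}
  B5:   IN={b:1, c:-4, d:0, f:-2; rest ⊤}   OUT={a:2, b:1, c:-4, d:0, f:-2; rest ⊤}
  B6:   IN={a:2, b:1, c:-4, d:0, f:-2; rest ⊤}   OUT={a:0, b:0, c:-4, d:0, f:-2; rest ⊤}
  B7:   IN=(all ⊤)   OUT={b:5, f:-4; rest ⊤}
  B8:   IN={b:5, f:-4; rest ⊤}   OUT={a:-2, b:5; rest ⊤}
  B9:   IN=(all ⊤)   OUT=(all ⊤)

Merge at B4: IN[B4] = OUT[B3] = {a: ⊤, b: 1, c: -4, d: ⊤, e: ⊤, f: -2}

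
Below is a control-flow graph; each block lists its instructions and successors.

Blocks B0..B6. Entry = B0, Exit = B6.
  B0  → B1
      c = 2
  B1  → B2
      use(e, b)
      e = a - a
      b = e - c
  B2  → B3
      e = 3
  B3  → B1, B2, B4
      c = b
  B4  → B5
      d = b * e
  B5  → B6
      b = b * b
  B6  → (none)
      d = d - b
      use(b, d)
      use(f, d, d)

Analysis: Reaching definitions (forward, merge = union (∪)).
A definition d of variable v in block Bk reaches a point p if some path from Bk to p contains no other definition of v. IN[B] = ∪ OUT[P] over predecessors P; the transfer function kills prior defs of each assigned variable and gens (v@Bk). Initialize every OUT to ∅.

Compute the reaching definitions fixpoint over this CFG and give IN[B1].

Answer: {b@B1, c@B0, c@B3, e@B2}

Trace:
Per-block solution:
  B0:  IN={}  OUT={c@B0}
  B1:  IN={b@B1, c@B0, c@B3, e@B2}  OUT={b@B1, c@B0, c@B3, e@B1}
  B2:  IN={b@B1, c@B0, c@B3, e@B1, e@B2}  OUT={b@B1, c@B0, c@B3, e@B2}
  B3:  IN={b@B1, c@B0, c@B3, e@B2}  OUT={b@B1, c@B3, e@B2}
  B4:  IN={b@B1, c@B3, e@B2}  OUT={b@B1, c@B3, d@B4, e@B2}
  B5:  IN={b@B1, c@B3, d@B4, e@B2}  OUT={b@B5, c@B3, d@B4, e@B2}
  B6:  IN={b@B5, c@B3, d@B4, e@B2}  OUT={b@B5, c@B3, d@B6, e@B2}

Merge at B1: IN[B1] = OUT[B0] ⊔ OUT[B3] = {b@B1, c@B0, c@B3, e@B2}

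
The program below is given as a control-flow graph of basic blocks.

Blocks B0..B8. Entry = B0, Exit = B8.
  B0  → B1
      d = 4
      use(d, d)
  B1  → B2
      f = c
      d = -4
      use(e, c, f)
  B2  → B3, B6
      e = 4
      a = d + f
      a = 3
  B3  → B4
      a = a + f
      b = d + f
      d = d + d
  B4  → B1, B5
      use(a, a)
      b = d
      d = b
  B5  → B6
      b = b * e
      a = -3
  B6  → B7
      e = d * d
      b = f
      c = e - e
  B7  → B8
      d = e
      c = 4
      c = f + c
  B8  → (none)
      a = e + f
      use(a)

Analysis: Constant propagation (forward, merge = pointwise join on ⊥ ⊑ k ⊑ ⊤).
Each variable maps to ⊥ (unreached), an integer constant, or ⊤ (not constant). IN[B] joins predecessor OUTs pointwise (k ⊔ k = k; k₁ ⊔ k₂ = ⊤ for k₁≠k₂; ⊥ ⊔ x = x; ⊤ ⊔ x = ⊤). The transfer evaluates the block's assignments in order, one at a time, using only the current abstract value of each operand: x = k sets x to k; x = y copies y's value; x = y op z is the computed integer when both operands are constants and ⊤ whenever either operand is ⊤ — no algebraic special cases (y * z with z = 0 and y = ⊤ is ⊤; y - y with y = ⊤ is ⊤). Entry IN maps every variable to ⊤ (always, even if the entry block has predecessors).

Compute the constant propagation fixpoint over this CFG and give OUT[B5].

Answer: {a: -3, b: -32, c: ⊤, d: -8, e: 4, f: ⊤}

Working:
Converged values:
  B0:  IN=(all ⊤)  OUT={d:4; rest ⊤}
  B1:  IN=(all ⊤)  OUT={d:-4; rest ⊤}
  B2:  IN={d:-4; rest ⊤}  OUT={a:3, d:-4, e:4; rest ⊤}
  B3:  IN={a:3, d:-4, e:4; rest ⊤}  OUT={d:-8, e:4; rest ⊤}
  B4:  IN={d:-8, e:4; rest ⊤}  OUT={b:-8, d:-8, e:4; rest ⊤}
  B5:  IN={b:-8, d:-8, e:4; rest ⊤}  OUT={a:-3, b:-32, d:-8, e:4; rest ⊤}
  B6:  IN={e:4; rest ⊤}  OUT=(all ⊤)
  B7:  IN=(all ⊤)  OUT=(all ⊤)
  B8:  IN=(all ⊤)  OUT=(all ⊤)

Merge at B5: IN[B5] = OUT[B4] = {a: ⊤, b: -8, c: ⊤, d: -8, e: 4, f: ⊤}
Applying B5's transfer function to that IN value gives OUT[B5] (row B5 above).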